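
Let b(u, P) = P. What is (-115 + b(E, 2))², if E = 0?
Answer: 12769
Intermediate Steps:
(-115 + b(E, 2))² = (-115 + 2)² = (-113)² = 12769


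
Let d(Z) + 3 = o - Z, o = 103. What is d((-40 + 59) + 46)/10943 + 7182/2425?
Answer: 78677501/26536775 ≈ 2.9648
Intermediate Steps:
d(Z) = 100 - Z (d(Z) = -3 + (103 - Z) = 100 - Z)
d((-40 + 59) + 46)/10943 + 7182/2425 = (100 - ((-40 + 59) + 46))/10943 + 7182/2425 = (100 - (19 + 46))*(1/10943) + 7182*(1/2425) = (100 - 1*65)*(1/10943) + 7182/2425 = (100 - 65)*(1/10943) + 7182/2425 = 35*(1/10943) + 7182/2425 = 35/10943 + 7182/2425 = 78677501/26536775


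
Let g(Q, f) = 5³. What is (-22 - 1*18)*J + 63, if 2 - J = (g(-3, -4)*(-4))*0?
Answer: -17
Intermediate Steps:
g(Q, f) = 125
J = 2 (J = 2 - 125*(-4)*0 = 2 - (-500)*0 = 2 - 1*0 = 2 + 0 = 2)
(-22 - 1*18)*J + 63 = (-22 - 1*18)*2 + 63 = (-22 - 18)*2 + 63 = -40*2 + 63 = -80 + 63 = -17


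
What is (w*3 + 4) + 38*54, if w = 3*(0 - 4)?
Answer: 2020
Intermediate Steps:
w = -12 (w = 3*(-4) = -12)
(w*3 + 4) + 38*54 = (-12*3 + 4) + 38*54 = (-36 + 4) + 2052 = -32 + 2052 = 2020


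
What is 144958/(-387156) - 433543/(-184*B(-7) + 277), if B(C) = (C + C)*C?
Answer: 7512502019/312452490 ≈ 24.044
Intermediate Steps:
B(C) = 2*C² (B(C) = (2*C)*C = 2*C²)
144958/(-387156) - 433543/(-184*B(-7) + 277) = 144958/(-387156) - 433543/(-368*(-7)² + 277) = 144958*(-1/387156) - 433543/(-368*49 + 277) = -6589/17598 - 433543/(-184*98 + 277) = -6589/17598 - 433543/(-18032 + 277) = -6589/17598 - 433543/(-17755) = -6589/17598 - 433543*(-1/17755) = -6589/17598 + 433543/17755 = 7512502019/312452490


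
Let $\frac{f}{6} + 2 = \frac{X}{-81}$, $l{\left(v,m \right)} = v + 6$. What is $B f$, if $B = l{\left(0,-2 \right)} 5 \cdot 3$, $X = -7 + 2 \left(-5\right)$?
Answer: $- \frac{2900}{3} \approx -966.67$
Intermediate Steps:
$X = -17$ ($X = -7 - 10 = -17$)
$l{\left(v,m \right)} = 6 + v$
$B = 90$ ($B = \left(6 + 0\right) 5 \cdot 3 = 6 \cdot 5 \cdot 3 = 30 \cdot 3 = 90$)
$f = - \frac{290}{27}$ ($f = -12 + 6 \left(- \frac{17}{-81}\right) = -12 + 6 \left(\left(-17\right) \left(- \frac{1}{81}\right)\right) = -12 + 6 \cdot \frac{17}{81} = -12 + \frac{34}{27} = - \frac{290}{27} \approx -10.741$)
$B f = 90 \left(- \frac{290}{27}\right) = - \frac{2900}{3}$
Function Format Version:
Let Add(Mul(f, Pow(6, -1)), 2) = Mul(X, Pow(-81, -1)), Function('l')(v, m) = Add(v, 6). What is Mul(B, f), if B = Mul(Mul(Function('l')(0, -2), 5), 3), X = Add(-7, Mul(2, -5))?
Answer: Rational(-2900, 3) ≈ -966.67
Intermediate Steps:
X = -17 (X = Add(-7, -10) = -17)
Function('l')(v, m) = Add(6, v)
B = 90 (B = Mul(Mul(Add(6, 0), 5), 3) = Mul(Mul(6, 5), 3) = Mul(30, 3) = 90)
f = Rational(-290, 27) (f = Add(-12, Mul(6, Mul(-17, Pow(-81, -1)))) = Add(-12, Mul(6, Mul(-17, Rational(-1, 81)))) = Add(-12, Mul(6, Rational(17, 81))) = Add(-12, Rational(34, 27)) = Rational(-290, 27) ≈ -10.741)
Mul(B, f) = Mul(90, Rational(-290, 27)) = Rational(-2900, 3)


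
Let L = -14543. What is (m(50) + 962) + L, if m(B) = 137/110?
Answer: -1493773/110 ≈ -13580.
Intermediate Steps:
m(B) = 137/110 (m(B) = 137*(1/110) = 137/110)
(m(50) + 962) + L = (137/110 + 962) - 14543 = 105957/110 - 14543 = -1493773/110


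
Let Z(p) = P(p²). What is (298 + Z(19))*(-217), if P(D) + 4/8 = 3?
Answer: -130417/2 ≈ -65209.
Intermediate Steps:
P(D) = 5/2 (P(D) = -½ + 3 = 5/2)
Z(p) = 5/2
(298 + Z(19))*(-217) = (298 + 5/2)*(-217) = (601/2)*(-217) = -130417/2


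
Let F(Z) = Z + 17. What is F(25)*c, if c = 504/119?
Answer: 3024/17 ≈ 177.88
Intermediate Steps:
F(Z) = 17 + Z
c = 72/17 (c = 504*(1/119) = 72/17 ≈ 4.2353)
F(25)*c = (17 + 25)*(72/17) = 42*(72/17) = 3024/17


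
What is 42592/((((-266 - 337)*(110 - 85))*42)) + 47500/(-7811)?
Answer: -15203655556/2472767325 ≈ -6.1484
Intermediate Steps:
42592/((((-266 - 337)*(110 - 85))*42)) + 47500/(-7811) = 42592/((-603*25*42)) + 47500*(-1/7811) = 42592/((-15075*42)) - 47500/7811 = 42592/(-633150) - 47500/7811 = 42592*(-1/633150) - 47500/7811 = -21296/316575 - 47500/7811 = -15203655556/2472767325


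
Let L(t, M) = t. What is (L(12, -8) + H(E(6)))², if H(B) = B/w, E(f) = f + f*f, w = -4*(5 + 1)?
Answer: 1681/16 ≈ 105.06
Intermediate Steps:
w = -24 (w = -4*6 = -24)
E(f) = f + f²
H(B) = -B/24 (H(B) = B/(-24) = B*(-1/24) = -B/24)
(L(12, -8) + H(E(6)))² = (12 - (1 + 6)/4)² = (12 - 7/4)² = (41/4)² = 1681/16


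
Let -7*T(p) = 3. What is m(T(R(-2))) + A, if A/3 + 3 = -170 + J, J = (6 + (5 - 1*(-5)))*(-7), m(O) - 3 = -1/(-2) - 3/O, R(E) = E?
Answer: -1689/2 ≈ -844.50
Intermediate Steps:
T(p) = -3/7 (T(p) = -⅐*3 = -3/7)
m(O) = 7/2 - 3/O (m(O) = 3 + (-1/(-2) - 3/O) = 3 + (-1*(-½) - 3/O) = 3 + (½ - 3/O) = 7/2 - 3/O)
J = -112 (J = (6 + (5 + 5))*(-7) = (6 + 10)*(-7) = 16*(-7) = -112)
A = -855 (A = -9 + 3*(-170 - 112) = -9 + 3*(-282) = -9 - 846 = -855)
m(T(R(-2))) + A = (7/2 - 3/(-3/7)) - 855 = (7/2 - 3*(-7/3)) - 855 = (7/2 + 7) - 855 = 21/2 - 855 = -1689/2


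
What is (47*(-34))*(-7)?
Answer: 11186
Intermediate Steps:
(47*(-34))*(-7) = -1598*(-7) = 11186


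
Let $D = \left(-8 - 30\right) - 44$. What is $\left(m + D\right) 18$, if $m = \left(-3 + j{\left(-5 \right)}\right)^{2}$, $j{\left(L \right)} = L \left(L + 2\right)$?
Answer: $1116$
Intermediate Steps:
$j{\left(L \right)} = L \left(2 + L\right)$
$D = -82$ ($D = -38 - 44 = -82$)
$m = 144$ ($m = \left(-3 - 5 \left(2 - 5\right)\right)^{2} = \left(-3 - -15\right)^{2} = \left(-3 + 15\right)^{2} = 12^{2} = 144$)
$\left(m + D\right) 18 = \left(144 - 82\right) 18 = 62 \cdot 18 = 1116$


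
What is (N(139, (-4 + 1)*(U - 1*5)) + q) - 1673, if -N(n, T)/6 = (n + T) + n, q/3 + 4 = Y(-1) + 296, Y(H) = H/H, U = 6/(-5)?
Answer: -12868/5 ≈ -2573.6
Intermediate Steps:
U = -6/5 (U = 6*(-⅕) = -6/5 ≈ -1.2000)
Y(H) = 1
q = 879 (q = -12 + 3*(1 + 296) = -12 + 3*297 = -12 + 891 = 879)
N(n, T) = -12*n - 6*T (N(n, T) = -6*((n + T) + n) = -6*((T + n) + n) = -6*(T + 2*n) = -12*n - 6*T)
(N(139, (-4 + 1)*(U - 1*5)) + q) - 1673 = ((-12*139 - 6*(-4 + 1)*(-6/5 - 1*5)) + 879) - 1673 = ((-1668 - (-18)*(-6/5 - 5)) + 879) - 1673 = ((-1668 - (-18)*(-31)/5) + 879) - 1673 = ((-1668 - 6*93/5) + 879) - 1673 = ((-1668 - 558/5) + 879) - 1673 = (-8898/5 + 879) - 1673 = -4503/5 - 1673 = -12868/5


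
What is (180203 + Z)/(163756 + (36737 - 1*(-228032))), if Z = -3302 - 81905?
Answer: 94996/428525 ≈ 0.22168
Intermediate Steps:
Z = -85207
(180203 + Z)/(163756 + (36737 - 1*(-228032))) = (180203 - 85207)/(163756 + (36737 - 1*(-228032))) = 94996/(163756 + (36737 + 228032)) = 94996/(163756 + 264769) = 94996/428525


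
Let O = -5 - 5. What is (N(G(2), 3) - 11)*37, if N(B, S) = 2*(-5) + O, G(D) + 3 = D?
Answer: -1147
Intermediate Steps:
O = -10
G(D) = -3 + D
N(B, S) = -20 (N(B, S) = 2*(-5) - 10 = -10 - 10 = -20)
(N(G(2), 3) - 11)*37 = (-20 - 11)*37 = -31*37 = -1147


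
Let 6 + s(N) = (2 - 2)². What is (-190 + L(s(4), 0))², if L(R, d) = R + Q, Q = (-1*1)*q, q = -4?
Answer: 36864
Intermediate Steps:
Q = 4 (Q = -1*1*(-4) = -1*(-4) = 4)
s(N) = -6 (s(N) = -6 + (2 - 2)² = -6 + 0² = -6 + 0 = -6)
L(R, d) = 4 + R (L(R, d) = R + 4 = 4 + R)
(-190 + L(s(4), 0))² = (-190 + (4 - 6))² = (-190 - 2)² = (-192)² = 36864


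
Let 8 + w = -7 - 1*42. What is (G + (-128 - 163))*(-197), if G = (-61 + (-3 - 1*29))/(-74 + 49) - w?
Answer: 1134129/25 ≈ 45365.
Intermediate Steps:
w = -57 (w = -8 + (-7 - 1*42) = -8 + (-7 - 42) = -8 - 49 = -57)
G = 1518/25 (G = (-61 + (-3 - 1*29))/(-74 + 49) - 1*(-57) = (-61 + (-3 - 29))/(-25) + 57 = (-61 - 32)*(-1/25) + 57 = -93*(-1/25) + 57 = 93/25 + 57 = 1518/25 ≈ 60.720)
(G + (-128 - 163))*(-197) = (1518/25 + (-128 - 163))*(-197) = (1518/25 - 291)*(-197) = -5757/25*(-197) = 1134129/25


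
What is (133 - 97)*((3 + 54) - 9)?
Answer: 1728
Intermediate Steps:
(133 - 97)*((3 + 54) - 9) = 36*(57 - 9) = 36*48 = 1728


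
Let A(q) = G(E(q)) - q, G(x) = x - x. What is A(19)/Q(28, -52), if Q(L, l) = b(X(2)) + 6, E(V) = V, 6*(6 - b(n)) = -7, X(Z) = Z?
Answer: -114/79 ≈ -1.4430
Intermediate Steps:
b(n) = 43/6 (b(n) = 6 - ⅙*(-7) = 6 + 7/6 = 43/6)
Q(L, l) = 79/6 (Q(L, l) = 43/6 + 6 = 79/6)
G(x) = 0
A(q) = -q (A(q) = 0 - q = -q)
A(19)/Q(28, -52) = (-1*19)/(79/6) = -19*6/79 = -114/79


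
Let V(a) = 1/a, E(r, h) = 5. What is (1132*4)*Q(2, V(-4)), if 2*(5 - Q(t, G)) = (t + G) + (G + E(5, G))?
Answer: 7924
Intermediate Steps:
Q(t, G) = 5/2 - G - t/2 (Q(t, G) = 5 - ((t + G) + (G + 5))/2 = 5 - ((G + t) + (5 + G))/2 = 5 - (5 + t + 2*G)/2 = 5 + (-5/2 - G - t/2) = 5/2 - G - t/2)
(1132*4)*Q(2, V(-4)) = (1132*4)*(5/2 - 1/(-4) - ½*2) = 4528*(5/2 - 1*(-¼) - 1) = 4528*(5/2 + ¼ - 1) = 4528*(7/4) = 7924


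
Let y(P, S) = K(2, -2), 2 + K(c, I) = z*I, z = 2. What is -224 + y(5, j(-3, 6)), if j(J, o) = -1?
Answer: -230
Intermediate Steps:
K(c, I) = -2 + 2*I
y(P, S) = -6 (y(P, S) = -2 + 2*(-2) = -2 - 4 = -6)
-224 + y(5, j(-3, 6)) = -224 - 6 = -230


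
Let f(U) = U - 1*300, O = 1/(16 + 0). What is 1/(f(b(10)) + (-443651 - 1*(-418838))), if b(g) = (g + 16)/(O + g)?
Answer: -161/4042777 ≈ -3.9824e-5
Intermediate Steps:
O = 1/16 ≈ 0.062500
b(g) = (16 + g)/(1/16 + g) (b(g) = (g + 16)/(1/16 + g) = (16 + g)/(1/16 + g))
f(U) = -300 + U (f(U) = U - 300 = -300 + U)
1/(f(b(10)) + (-443651 - 1*(-418838))) = 1/((-300 + 16*(16 + 10)/(1 + 16*10)) + (-443651 - 1*(-418838))) = 1/((-300 + 16*26/(1 + 160)) + (-443651 + 418838)) = 1/((-300 + 16*26/161) - 24813) = 1/((-300 + 16*(1/161)*26) - 24813) = 1/((-300 + 416/161) - 24813) = 1/(-47884/161 - 24813) = 1/(-4042777/161) = -161/4042777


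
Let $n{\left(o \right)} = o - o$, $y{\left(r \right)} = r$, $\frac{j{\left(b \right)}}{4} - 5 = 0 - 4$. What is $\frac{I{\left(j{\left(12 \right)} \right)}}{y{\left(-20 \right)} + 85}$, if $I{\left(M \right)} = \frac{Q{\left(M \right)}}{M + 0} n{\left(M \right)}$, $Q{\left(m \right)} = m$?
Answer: $0$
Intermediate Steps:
$j{\left(b \right)} = 4$ ($j{\left(b \right)} = 20 + 4 \left(0 - 4\right) = 20 + 4 \left(-4\right) = 20 - 16 = 4$)
$n{\left(o \right)} = 0$
$I{\left(M \right)} = 0$ ($I{\left(M \right)} = \frac{M}{M + 0} \cdot 0 = \frac{M}{M} 0 = 1 \cdot 0 = 0$)
$\frac{I{\left(j{\left(12 \right)} \right)}}{y{\left(-20 \right)} + 85} = \frac{1}{-20 + 85} \cdot 0 = \frac{1}{65} \cdot 0 = 0$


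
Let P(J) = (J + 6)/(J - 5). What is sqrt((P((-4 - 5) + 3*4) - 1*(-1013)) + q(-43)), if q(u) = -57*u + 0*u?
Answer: sqrt(13838)/2 ≈ 58.818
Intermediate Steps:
P(J) = (6 + J)/(-5 + J)
q(u) = -57*u (q(u) = -57*u + 0 = -57*u)
sqrt((P((-4 - 5) + 3*4) - 1*(-1013)) + q(-43)) = sqrt(((6 + ((-4 - 5) + 3*4))/(-5 + ((-4 - 5) + 3*4)) - 1*(-1013)) - 57*(-43)) = sqrt(((6 + (-9 + 12))/(-5 + (-9 + 12)) + 1013) + 2451) = sqrt(((6 + 3)/(-5 + 3) + 1013) + 2451) = sqrt((9/(-2) + 1013) + 2451) = sqrt((-1/2*9 + 1013) + 2451) = sqrt((-9/2 + 1013) + 2451) = sqrt(2017/2 + 2451) = sqrt(6919/2) = sqrt(13838)/2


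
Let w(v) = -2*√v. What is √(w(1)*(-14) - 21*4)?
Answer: 2*I*√14 ≈ 7.4833*I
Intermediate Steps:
√(w(1)*(-14) - 21*4) = √(-2*√1*(-14) - 21*4) = √(-2*1*(-14) - 84) = √(-2*(-14) - 84) = √(28 - 84) = √(-56) = 2*I*√14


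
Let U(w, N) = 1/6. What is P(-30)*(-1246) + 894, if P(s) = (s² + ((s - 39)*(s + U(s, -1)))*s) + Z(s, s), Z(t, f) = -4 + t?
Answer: 75868588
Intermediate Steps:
U(w, N) = ⅙
P(s) = -4 + s + s² + s*(-39 + s)*(⅙ + s) (P(s) = (s² + ((s - 39)*(s + ⅙))*s) + (-4 + s) = (s² + ((-39 + s)*(⅙ + s))*s) + (-4 + s) = (s² + s*(-39 + s)*(⅙ + s)) + (-4 + s) = -4 + s + s² + s*(-39 + s)*(⅙ + s))
P(-30)*(-1246) + 894 = (-4 + (-30)³ - 227/6*(-30)² - 11/2*(-30))*(-1246) + 894 = (-4 - 27000 - 227/6*900 + 165)*(-1246) + 894 = (-4 - 27000 - 34050 + 165)*(-1246) + 894 = -60889*(-1246) + 894 = 75867694 + 894 = 75868588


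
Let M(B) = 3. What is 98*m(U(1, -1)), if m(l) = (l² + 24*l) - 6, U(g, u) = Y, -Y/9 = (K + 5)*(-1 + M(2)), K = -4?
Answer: -11172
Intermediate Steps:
Y = -18 (Y = -9*(-4 + 5)*(-1 + 3) = -9*2 = -18)
U(g, u) = -18
m(l) = -6 + l² + 24*l
98*m(U(1, -1)) = 98*(-6 + (-18)² + 24*(-18)) = 98*(-6 + 324 - 432) = 98*(-114) = -11172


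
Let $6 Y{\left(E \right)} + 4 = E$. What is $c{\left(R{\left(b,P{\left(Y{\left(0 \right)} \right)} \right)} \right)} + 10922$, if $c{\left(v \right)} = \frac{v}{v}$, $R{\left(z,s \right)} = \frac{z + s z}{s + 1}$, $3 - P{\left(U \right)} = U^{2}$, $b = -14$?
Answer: $10923$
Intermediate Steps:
$Y{\left(E \right)} = - \frac{2}{3} + \frac{E}{6}$
$P{\left(U \right)} = 3 - U^{2}$
$R{\left(z,s \right)} = \frac{z + s z}{1 + s}$
$c{\left(v \right)} = 1$
$c{\left(R{\left(b,P{\left(Y{\left(0 \right)} \right)} \right)} \right)} + 10922 = 1 + 10922 = 10923$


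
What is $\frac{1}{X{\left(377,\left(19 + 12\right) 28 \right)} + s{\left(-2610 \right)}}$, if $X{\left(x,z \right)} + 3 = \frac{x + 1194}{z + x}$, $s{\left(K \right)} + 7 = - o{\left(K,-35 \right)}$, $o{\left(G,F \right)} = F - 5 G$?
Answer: $- \frac{1245}{16214554} \approx -7.6783 \cdot 10^{-5}$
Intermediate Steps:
$s{\left(K \right)} = 28 + 5 K$ ($s{\left(K \right)} = -7 - \left(-35 - 5 K\right) = -7 + \left(35 + 5 K\right) = 28 + 5 K$)
$X{\left(x,z \right)} = -3 + \frac{1194 + x}{x + z}$ ($X{\left(x,z \right)} = -3 + \frac{x + 1194}{z + x} = -3 + \frac{1194 + x}{x + z}$)
$\frac{1}{X{\left(377,\left(19 + 12\right) 28 \right)} + s{\left(-2610 \right)}} = \frac{1}{\frac{1194 - 3 \left(19 + 12\right) 28 - 754}{377 + \left(19 + 12\right) 28} + \left(28 + 5 \left(-2610\right)\right)} = \frac{1}{\frac{1194 - 3 \cdot 31 \cdot 28 - 754}{377 + 31 \cdot 28} + \left(28 - 13050\right)} = \frac{1}{\frac{1194 - 2604 - 754}{377 + 868} - 13022} = \frac{1}{\frac{1194 - 2604 - 754}{1245} - 13022} = \frac{1}{\frac{1}{1245} \left(-2164\right) - 13022} = \frac{1}{- \frac{2164}{1245} - 13022} = \frac{1}{- \frac{16214554}{1245}} = - \frac{1245}{16214554}$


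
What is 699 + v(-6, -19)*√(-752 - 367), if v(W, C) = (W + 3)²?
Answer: 699 + 9*I*√1119 ≈ 699.0 + 301.06*I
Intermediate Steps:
v(W, C) = (3 + W)²
699 + v(-6, -19)*√(-752 - 367) = 699 + (3 - 6)²*√(-752 - 367) = 699 + (-3)²*√(-1119) = 699 + 9*(I*√1119) = 699 + 9*I*√1119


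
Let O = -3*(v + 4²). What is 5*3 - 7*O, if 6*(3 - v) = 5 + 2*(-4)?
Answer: 849/2 ≈ 424.50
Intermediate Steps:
v = 7/2 (v = 3 - (5 + 2*(-4))/6 = 3 - (5 - 8)/6 = 3 - ⅙*(-3) = 3 + ½ = 7/2 ≈ 3.5000)
O = -117/2 (O = -3*(7/2 + 4²) = -3*(7/2 + 16) = -3*39/2 = -117/2 ≈ -58.500)
5*3 - 7*O = 5*3 - 7*(-117/2) = 15 + 819/2 = 849/2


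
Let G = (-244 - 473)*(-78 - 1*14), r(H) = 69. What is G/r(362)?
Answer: 956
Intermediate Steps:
G = 65964 (G = -717*(-78 - 14) = -717*(-92) = 65964)
G/r(362) = 65964/69 = 65964*(1/69) = 956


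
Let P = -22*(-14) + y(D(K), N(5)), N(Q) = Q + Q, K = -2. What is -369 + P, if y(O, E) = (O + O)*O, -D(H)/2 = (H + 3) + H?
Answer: -53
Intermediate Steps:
N(Q) = 2*Q
D(H) = -6 - 4*H (D(H) = -2*((H + 3) + H) = -2*((3 + H) + H) = -2*(3 + 2*H) = -6 - 4*H)
y(O, E) = 2*O² (y(O, E) = (2*O)*O = 2*O²)
P = 316 (P = -22*(-14) + 2*(-6 - 4*(-2))² = 308 + 2*(-6 + 8)² = 308 + 2*2² = 308 + 2*4 = 308 + 8 = 316)
-369 + P = -369 + 316 = -53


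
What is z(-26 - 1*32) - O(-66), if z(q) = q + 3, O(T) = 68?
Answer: -123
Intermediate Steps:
z(q) = 3 + q
z(-26 - 1*32) - O(-66) = (3 + (-26 - 1*32)) - 1*68 = (3 + (-26 - 32)) - 68 = (3 - 58) - 68 = -55 - 68 = -123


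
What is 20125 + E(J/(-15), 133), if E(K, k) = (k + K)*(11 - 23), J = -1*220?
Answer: 18353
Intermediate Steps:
J = -220
E(K, k) = -12*K - 12*k (E(K, k) = (K + k)*(-12) = -12*K - 12*k)
20125 + E(J/(-15), 133) = 20125 + (-(-2640)/(-15) - 12*133) = 20125 + (-(-2640)*(-1)/15 - 1596) = 20125 + (-12*44/3 - 1596) = 20125 + (-176 - 1596) = 20125 - 1772 = 18353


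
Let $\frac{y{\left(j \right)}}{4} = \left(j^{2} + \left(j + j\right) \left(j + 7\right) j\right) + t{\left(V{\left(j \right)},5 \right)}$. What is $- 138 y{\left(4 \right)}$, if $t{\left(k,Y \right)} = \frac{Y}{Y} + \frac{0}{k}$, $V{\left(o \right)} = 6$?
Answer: $-203688$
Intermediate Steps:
$t{\left(k,Y \right)} = 1$ ($t{\left(k,Y \right)} = 1 + 0 = 1$)
$y{\left(j \right)} = 4 + 4 j^{2} + 8 j^{2} \left(7 + j\right)$ ($y{\left(j \right)} = 4 \left(\left(j^{2} + \left(j + j\right) \left(j + 7\right) j\right) + 1\right) = 4 \left(\left(j^{2} + 2 j \left(7 + j\right) j\right) + 1\right) = 4 \left(\left(j^{2} + 2 j^{2} \left(7 + j\right)\right) + 1\right) = 4 \left(1 + j^{2} + 2 j^{2} \left(7 + j\right)\right) = 4 + 4 j^{2} + 8 j^{2} \left(7 + j\right)$)
$- 138 y{\left(4 \right)} = - 138 \left(4 + 8 \cdot 4^{3} + 60 \cdot 4^{2}\right) = - 138 \left(4 + 8 \cdot 64 + 60 \cdot 16\right) = - 138 \left(4 + 512 + 960\right) = \left(-138\right) 1476 = -203688$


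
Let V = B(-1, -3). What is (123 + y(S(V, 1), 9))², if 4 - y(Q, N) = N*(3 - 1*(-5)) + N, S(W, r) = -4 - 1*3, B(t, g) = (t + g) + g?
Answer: 2116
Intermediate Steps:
B(t, g) = t + 2*g (B(t, g) = (g + t) + g = t + 2*g)
V = -7 (V = -1 + 2*(-3) = -1 - 6 = -7)
S(W, r) = -7 (S(W, r) = -4 - 3 = -7)
y(Q, N) = 4 - 9*N (y(Q, N) = 4 - (N*(3 - 1*(-5)) + N) = 4 - (N*(3 + 5) + N) = 4 - (N*8 + N) = 4 - (8*N + N) = 4 - 9*N)
(123 + y(S(V, 1), 9))² = (123 + (4 - 9*9))² = (123 + (4 - 81))² = (123 - 77)² = 46² = 2116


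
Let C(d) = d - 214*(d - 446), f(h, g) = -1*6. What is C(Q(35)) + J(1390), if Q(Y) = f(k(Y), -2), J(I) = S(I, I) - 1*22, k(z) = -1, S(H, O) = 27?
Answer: 96727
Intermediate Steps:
J(I) = 5 (J(I) = 27 - 1*22 = 27 - 22 = 5)
f(h, g) = -6
Q(Y) = -6
C(d) = 95444 - 213*d (C(d) = d - 214*(-446 + d) = d - (-95444 + 214*d) = d + (95444 - 214*d) = 95444 - 213*d)
C(Q(35)) + J(1390) = (95444 - 213*(-6)) + 5 = (95444 + 1278) + 5 = 96722 + 5 = 96727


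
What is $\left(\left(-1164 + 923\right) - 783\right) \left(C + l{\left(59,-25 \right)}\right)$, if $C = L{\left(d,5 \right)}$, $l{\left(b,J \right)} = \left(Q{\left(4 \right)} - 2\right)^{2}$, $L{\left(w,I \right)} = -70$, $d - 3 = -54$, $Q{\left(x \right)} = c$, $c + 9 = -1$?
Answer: $-75776$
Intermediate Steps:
$c = -10$ ($c = -9 - 1 = -10$)
$Q{\left(x \right)} = -10$
$d = -51$ ($d = 3 - 54 = -51$)
$l{\left(b,J \right)} = 144$ ($l{\left(b,J \right)} = \left(-10 - 2\right)^{2} = \left(-12\right)^{2} = 144$)
$C = -70$
$\left(\left(-1164 + 923\right) - 783\right) \left(C + l{\left(59,-25 \right)}\right) = \left(\left(-1164 + 923\right) - 783\right) \left(-70 + 144\right) = \left(-241 - 783\right) 74 = \left(-1024\right) 74 = -75776$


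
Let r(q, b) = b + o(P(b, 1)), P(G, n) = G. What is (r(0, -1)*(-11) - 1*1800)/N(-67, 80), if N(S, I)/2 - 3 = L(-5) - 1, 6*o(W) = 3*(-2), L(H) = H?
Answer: 889/3 ≈ 296.33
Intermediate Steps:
o(W) = -1 (o(W) = (3*(-2))/6 = (⅙)*(-6) = -1)
N(S, I) = -6 (N(S, I) = 6 + 2*(-5 - 1) = 6 + 2*(-6) = 6 - 12 = -6)
r(q, b) = -1 + b (r(q, b) = b - 1 = -1 + b)
(r(0, -1)*(-11) - 1*1800)/N(-67, 80) = ((-1 - 1)*(-11) - 1*1800)/(-6) = (-2*(-11) - 1800)*(-⅙) = (22 - 1800)*(-⅙) = -1778*(-⅙) = 889/3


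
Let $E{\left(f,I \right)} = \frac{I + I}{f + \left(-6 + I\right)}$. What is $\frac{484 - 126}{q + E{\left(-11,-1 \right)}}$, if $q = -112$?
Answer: $- \frac{3222}{1007} \approx -3.1996$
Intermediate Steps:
$E{\left(f,I \right)} = \frac{2 I}{-6 + I + f}$
$\frac{484 - 126}{q + E{\left(-11,-1 \right)}} = \frac{484 - 126}{-112 + 2 \left(-1\right) \frac{1}{-6 - 1 - 11}} = \frac{358}{-112 + 2 \left(-1\right) \frac{1}{-18}} = \frac{358}{-112 + 2 \left(-1\right) \left(- \frac{1}{18}\right)} = \frac{358}{-112 + \frac{1}{9}} = \frac{358}{- \frac{1007}{9}} = 358 \left(- \frac{9}{1007}\right) = - \frac{3222}{1007}$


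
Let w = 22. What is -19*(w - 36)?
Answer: 266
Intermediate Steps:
-19*(w - 36) = -19*(22 - 36) = -19*(-14) = 266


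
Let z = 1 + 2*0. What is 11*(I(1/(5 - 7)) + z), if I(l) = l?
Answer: 11/2 ≈ 5.5000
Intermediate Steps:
z = 1 (z = 1 + 0 = 1)
11*(I(1/(5 - 7)) + z) = 11*(1/(5 - 7) + 1) = 11*(1/(-2) + 1) = 11*(-½ + 1) = 11*(½) = 11/2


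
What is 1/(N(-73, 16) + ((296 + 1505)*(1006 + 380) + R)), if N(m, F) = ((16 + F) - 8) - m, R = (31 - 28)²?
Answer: 1/2496292 ≈ 4.0059e-7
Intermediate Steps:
R = 9 (R = 3² = 9)
N(m, F) = 8 + F - m (N(m, F) = (8 + F) - m = 8 + F - m)
1/(N(-73, 16) + ((296 + 1505)*(1006 + 380) + R)) = 1/((8 + 16 - 1*(-73)) + ((296 + 1505)*(1006 + 380) + 9)) = 1/((8 + 16 + 73) + (1801*1386 + 9)) = 1/(97 + (2496186 + 9)) = 1/(97 + 2496195) = 1/2496292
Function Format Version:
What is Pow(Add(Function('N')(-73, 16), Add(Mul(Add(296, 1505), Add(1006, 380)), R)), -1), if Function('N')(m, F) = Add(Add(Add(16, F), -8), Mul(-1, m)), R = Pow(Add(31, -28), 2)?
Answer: Rational(1, 2496292) ≈ 4.0059e-7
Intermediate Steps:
R = 9 (R = Pow(3, 2) = 9)
Function('N')(m, F) = Add(8, F, Mul(-1, m)) (Function('N')(m, F) = Add(Add(8, F), Mul(-1, m)) = Add(8, F, Mul(-1, m)))
Pow(Add(Function('N')(-73, 16), Add(Mul(Add(296, 1505), Add(1006, 380)), R)), -1) = Pow(Add(Add(8, 16, Mul(-1, -73)), Add(Mul(Add(296, 1505), Add(1006, 380)), 9)), -1) = Pow(Add(Add(8, 16, 73), Add(Mul(1801, 1386), 9)), -1) = Pow(Add(97, Add(2496186, 9)), -1) = Pow(Add(97, 2496195), -1) = Pow(2496292, -1) = Rational(1, 2496292)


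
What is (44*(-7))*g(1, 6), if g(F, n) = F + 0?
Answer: -308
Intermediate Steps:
g(F, n) = F
(44*(-7))*g(1, 6) = (44*(-7))*1 = -308*1 = -308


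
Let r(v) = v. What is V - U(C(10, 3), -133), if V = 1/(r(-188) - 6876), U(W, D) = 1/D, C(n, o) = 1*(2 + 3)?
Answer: 6931/939512 ≈ 0.0073772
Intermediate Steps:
C(n, o) = 5 (C(n, o) = 1*5 = 5)
V = -1/7064 (V = 1/(-188 - 6876) = 1/(-7064) = -1/7064 ≈ -0.00014156)
V - U(C(10, 3), -133) = -1/7064 - 1/(-133) = -1/7064 - 1*(-1/133) = -1/7064 + 1/133 = 6931/939512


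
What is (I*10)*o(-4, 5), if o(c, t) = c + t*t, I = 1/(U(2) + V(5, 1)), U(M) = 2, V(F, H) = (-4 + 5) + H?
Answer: 105/2 ≈ 52.500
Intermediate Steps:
V(F, H) = 1 + H
I = ¼ (I = 1/(2 + (1 + 1)) = 1/(2 + 2) = 1/4 = ¼ ≈ 0.25000)
o(c, t) = c + t²
(I*10)*o(-4, 5) = ((¼)*10)*(-4 + 5²) = 5*(-4 + 25)/2 = (5/2)*21 = 105/2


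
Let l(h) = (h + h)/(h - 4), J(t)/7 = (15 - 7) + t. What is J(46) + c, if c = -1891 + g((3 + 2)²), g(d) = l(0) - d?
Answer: -1538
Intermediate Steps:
J(t) = 56 + 7*t (J(t) = 7*((15 - 7) + t) = 7*(8 + t) = 56 + 7*t)
l(h) = 2*h/(-4 + h) (l(h) = (2*h)/(-4 + h) = 2*h/(-4 + h))
g(d) = -d (g(d) = 2*0/(-4 + 0) - d = 2*0/(-4) - d = 2*0*(-¼) - d = 0 - d = -d)
c = -1916 (c = -1891 - (3 + 2)² = -1891 - 1*5² = -1891 - 1*25 = -1891 - 25 = -1916)
J(46) + c = (56 + 7*46) - 1916 = (56 + 322) - 1916 = 378 - 1916 = -1538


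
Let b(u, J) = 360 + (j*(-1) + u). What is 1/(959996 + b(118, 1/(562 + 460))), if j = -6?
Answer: 1/960480 ≈ 1.0411e-6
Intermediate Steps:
b(u, J) = 366 + u (b(u, J) = 360 + (-6*(-1) + u) = 360 + (6 + u) = 366 + u)
1/(959996 + b(118, 1/(562 + 460))) = 1/(959996 + (366 + 118)) = 1/(959996 + 484) = 1/960480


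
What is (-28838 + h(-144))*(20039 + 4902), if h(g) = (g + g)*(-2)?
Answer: -704882542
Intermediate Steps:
h(g) = -4*g (h(g) = (2*g)*(-2) = -4*g)
(-28838 + h(-144))*(20039 + 4902) = (-28838 - 4*(-144))*(20039 + 4902) = (-28838 + 576)*24941 = -28262*24941 = -704882542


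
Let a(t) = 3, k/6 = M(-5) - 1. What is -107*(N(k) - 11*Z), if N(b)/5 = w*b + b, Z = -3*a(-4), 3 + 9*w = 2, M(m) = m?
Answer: 6527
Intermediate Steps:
w = -⅑ (w = -⅓ + (⅑)*2 = -⅓ + 2/9 = -⅑ ≈ -0.11111)
k = -36 (k = 6*(-5 - 1) = 6*(-6) = -36)
Z = -9 (Z = -3*3 = -9)
N(b) = 40*b/9 (N(b) = 5*(-b/9 + b) = 5*(8*b/9) = 40*b/9)
-107*(N(k) - 11*Z) = -107*((40/9)*(-36) - 11*(-9)) = -107*(-160 + 99) = -107*(-61) = 6527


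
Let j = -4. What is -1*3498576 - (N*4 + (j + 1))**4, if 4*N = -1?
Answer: -3498832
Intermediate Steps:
N = -1/4 (N = (1/4)*(-1) = -1/4 ≈ -0.25000)
-1*3498576 - (N*4 + (j + 1))**4 = -1*3498576 - (-1/4*4 + (-4 + 1))**4 = -3498576 - (-1 - 3)**4 = -3498576 - 1*(-4)**4 = -3498576 - 1*256 = -3498576 - 256 = -3498832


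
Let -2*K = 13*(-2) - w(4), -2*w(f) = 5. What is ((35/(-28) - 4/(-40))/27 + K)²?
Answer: 9991921/72900 ≈ 137.06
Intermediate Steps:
w(f) = -5/2 (w(f) = -½*5 = -5/2)
K = 47/4 (K = -(13*(-2) - 1*(-5/2))/2 = -(-26 + 5/2)/2 = -½*(-47/2) = 47/4 ≈ 11.750)
((35/(-28) - 4/(-40))/27 + K)² = ((35/(-28) - 4/(-40))/27 + 47/4)² = ((35*(-1/28) - 4*(-1/40))*(1/27) + 47/4)² = ((-5/4 + ⅒)*(1/27) + 47/4)² = (-23/20*1/27 + 47/4)² = (-23/540 + 47/4)² = (3161/270)² = 9991921/72900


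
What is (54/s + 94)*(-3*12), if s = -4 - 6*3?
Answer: -36252/11 ≈ -3295.6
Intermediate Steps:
s = -22 (s = -4 - 18 = -22)
(54/s + 94)*(-3*12) = (54/(-22) + 94)*(-3*12) = (54*(-1/22) + 94)*(-36) = (-27/11 + 94)*(-36) = (1007/11)*(-36) = -36252/11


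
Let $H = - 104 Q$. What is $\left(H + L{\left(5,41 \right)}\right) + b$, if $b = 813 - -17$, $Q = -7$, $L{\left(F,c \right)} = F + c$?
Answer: $1604$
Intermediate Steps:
$b = 830$ ($b = 813 + 17 = 830$)
$H = 728$ ($H = \left(-104\right) \left(-7\right) = 728$)
$\left(H + L{\left(5,41 \right)}\right) + b = \left(728 + \left(5 + 41\right)\right) + 830 = \left(728 + 46\right) + 830 = 774 + 830 = 1604$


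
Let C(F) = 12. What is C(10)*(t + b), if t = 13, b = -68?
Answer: -660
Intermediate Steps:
C(10)*(t + b) = 12*(13 - 68) = 12*(-55) = -660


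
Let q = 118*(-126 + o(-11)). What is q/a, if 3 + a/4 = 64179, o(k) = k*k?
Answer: -295/128352 ≈ -0.0022984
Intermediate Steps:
o(k) = k²
a = 256704 (a = -12 + 4*64179 = -12 + 256716 = 256704)
q = -590 (q = 118*(-126 + (-11)²) = 118*(-126 + 121) = 118*(-5) = -590)
q/a = -590/256704 = -590*1/256704 = -295/128352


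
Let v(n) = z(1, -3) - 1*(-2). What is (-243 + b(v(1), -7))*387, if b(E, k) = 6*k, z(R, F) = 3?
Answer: -110295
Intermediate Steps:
v(n) = 5 (v(n) = 3 - 1*(-2) = 3 + 2 = 5)
(-243 + b(v(1), -7))*387 = (-243 + 6*(-7))*387 = (-243 - 42)*387 = -285*387 = -110295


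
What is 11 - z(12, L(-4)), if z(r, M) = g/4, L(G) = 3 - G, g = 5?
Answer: 39/4 ≈ 9.7500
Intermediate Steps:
z(r, M) = 5/4
11 - z(12, L(-4)) = 11 - 1*5/4 = 11 - 5/4 = 39/4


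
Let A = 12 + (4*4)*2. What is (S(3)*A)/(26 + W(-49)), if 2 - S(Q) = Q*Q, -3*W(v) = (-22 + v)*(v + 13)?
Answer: 22/59 ≈ 0.37288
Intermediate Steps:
A = 44 (A = 12 + 16*2 = 12 + 32 = 44)
W(v) = -(-22 + v)*(13 + v)/3 (W(v) = -(-22 + v)*(v + 13)/3 = -(-22 + v)*(13 + v)/3)
S(Q) = 2 - Q² (S(Q) = 2 - Q*Q = 2 - Q²)
(S(3)*A)/(26 + W(-49)) = ((2 - 1*3²)*44)/(26 + (286/3 + 3*(-49) - ⅓*(-49)²)) = ((2 - 1*9)*44)/(26 + (286/3 - 147 - ⅓*2401)) = ((2 - 9)*44)/(26 + (286/3 - 147 - 2401/3)) = (-7*44)/(26 - 852) = -308/(-826) = -308*(-1/826) = 22/59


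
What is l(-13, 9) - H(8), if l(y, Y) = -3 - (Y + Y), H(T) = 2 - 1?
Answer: -22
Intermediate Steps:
H(T) = 1
l(y, Y) = -3 - 2*Y
l(-13, 9) - H(8) = (-3 - 2*9) - 1*1 = (-3 - 18) - 1 = -21 - 1 = -22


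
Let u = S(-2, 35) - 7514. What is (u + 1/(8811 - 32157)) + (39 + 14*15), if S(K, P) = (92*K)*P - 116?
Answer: -322665067/23346 ≈ -13821.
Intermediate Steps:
S(K, P) = -116 + 92*K*P (S(K, P) = 92*K*P - 116 = -116 + 92*K*P)
u = -14070 (u = (-116 + 92*(-2)*35) - 7514 = (-116 - 6440) - 7514 = -6556 - 7514 = -14070)
(u + 1/(8811 - 32157)) + (39 + 14*15) = (-14070 + 1/(8811 - 32157)) + (39 + 14*15) = (-14070 + 1/(-23346)) + (39 + 210) = (-14070 - 1/23346) + 249 = -328478221/23346 + 249 = -322665067/23346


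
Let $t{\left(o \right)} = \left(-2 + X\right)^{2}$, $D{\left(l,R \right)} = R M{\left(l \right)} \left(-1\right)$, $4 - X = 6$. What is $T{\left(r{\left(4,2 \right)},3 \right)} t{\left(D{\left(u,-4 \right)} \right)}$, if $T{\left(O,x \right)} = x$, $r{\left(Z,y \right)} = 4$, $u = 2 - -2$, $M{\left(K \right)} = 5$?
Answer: $48$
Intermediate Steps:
$X = -2$ ($X = 4 - 6 = -2$)
$u = 4$ ($u = 2 + 2 = 4$)
$D{\left(l,R \right)} = - 5 R$ ($D{\left(l,R \right)} = R 5 \left(-1\right) = 5 R \left(-1\right) = - 5 R$)
$t{\left(o \right)} = 16$ ($t{\left(o \right)} = \left(-2 - 2\right)^{2} = \left(-4\right)^{2} = 16$)
$T{\left(r{\left(4,2 \right)},3 \right)} t{\left(D{\left(u,-4 \right)} \right)} = 3 \cdot 16 = 48$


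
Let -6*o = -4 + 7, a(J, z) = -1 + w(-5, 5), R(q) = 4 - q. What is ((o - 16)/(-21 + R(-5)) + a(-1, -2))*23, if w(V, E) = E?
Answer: 989/8 ≈ 123.63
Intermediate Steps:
a(J, z) = 4 (a(J, z) = -1 + 5 = 4)
o = -1/2 (o = -(-4 + 7)/6 = -1/6*3 = -1/2 ≈ -0.50000)
((o - 16)/(-21 + R(-5)) + a(-1, -2))*23 = ((-1/2 - 16)/(-21 + (4 - 1*(-5))) + 4)*23 = (-33/(2*(-21 + (4 + 5))) + 4)*23 = (-33/(2*(-21 + 9)) + 4)*23 = (-33/2/(-12) + 4)*23 = (-33/2*(-1/12) + 4)*23 = (11/8 + 4)*23 = (43/8)*23 = 989/8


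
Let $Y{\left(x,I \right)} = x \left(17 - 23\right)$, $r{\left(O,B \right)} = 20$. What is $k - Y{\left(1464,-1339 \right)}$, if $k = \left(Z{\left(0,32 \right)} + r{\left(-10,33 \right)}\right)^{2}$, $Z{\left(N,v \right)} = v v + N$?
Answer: $1098720$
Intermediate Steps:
$Z{\left(N,v \right)} = N + v^{2}$ ($Z{\left(N,v \right)} = v^{2} + N = N + v^{2}$)
$Y{\left(x,I \right)} = - 6 x$ ($Y{\left(x,I \right)} = x \left(-6\right) = - 6 x$)
$k = 1089936$ ($k = \left(\left(0 + 32^{2}\right) + 20\right)^{2} = \left(\left(0 + 1024\right) + 20\right)^{2} = \left(1024 + 20\right)^{2} = 1044^{2} = 1089936$)
$k - Y{\left(1464,-1339 \right)} = 1089936 - \left(-6\right) 1464 = 1089936 - -8784 = 1089936 + 8784 = 1098720$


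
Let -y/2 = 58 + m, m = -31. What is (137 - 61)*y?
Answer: -4104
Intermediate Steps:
y = -54 (y = -2*(58 - 31) = -2*27 = -54)
(137 - 61)*y = (137 - 61)*(-54) = 76*(-54) = -4104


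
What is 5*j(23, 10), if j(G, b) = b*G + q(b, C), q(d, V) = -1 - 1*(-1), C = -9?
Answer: 1150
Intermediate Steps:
q(d, V) = 0 (q(d, V) = -1 + 1 = 0)
j(G, b) = G*b (j(G, b) = b*G + 0 = G*b + 0 = G*b)
5*j(23, 10) = 5*(23*10) = 5*230 = 1150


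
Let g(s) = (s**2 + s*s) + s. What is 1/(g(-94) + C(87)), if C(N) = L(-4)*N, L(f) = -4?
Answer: 1/17230 ≈ 5.8038e-5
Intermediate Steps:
g(s) = s + 2*s**2 (g(s) = (s**2 + s**2) + s = 2*s**2 + s = s + 2*s**2)
C(N) = -4*N
1/(g(-94) + C(87)) = 1/(-94*(1 + 2*(-94)) - 4*87) = 1/(-94*(1 - 188) - 348) = 1/(-94*(-187) - 348) = 1/(17578 - 348) = 1/17230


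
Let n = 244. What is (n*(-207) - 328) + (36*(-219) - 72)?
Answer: -58792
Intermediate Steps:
(n*(-207) - 328) + (36*(-219) - 72) = (244*(-207) - 328) + (36*(-219) - 72) = (-50508 - 328) + (-7884 - 72) = -50836 - 7956 = -58792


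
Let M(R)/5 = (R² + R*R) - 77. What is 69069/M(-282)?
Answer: 69069/794855 ≈ 0.086895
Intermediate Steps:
M(R) = -385 + 10*R² (M(R) = 5*((R² + R*R) - 77) = 5*((R² + R²) - 77) = 5*(2*R² - 77) = 5*(-77 + 2*R²) = -385 + 10*R²)
69069/M(-282) = 69069/(-385 + 10*(-282)²) = 69069/(-385 + 10*79524) = 69069/(-385 + 795240) = 69069/794855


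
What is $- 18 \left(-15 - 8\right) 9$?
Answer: $3726$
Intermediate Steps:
$- 18 \left(-15 - 8\right) 9 = - 18 \left(-23\right) 9 = - \left(-414\right) 9 = \left(-1\right) \left(-3726\right) = 3726$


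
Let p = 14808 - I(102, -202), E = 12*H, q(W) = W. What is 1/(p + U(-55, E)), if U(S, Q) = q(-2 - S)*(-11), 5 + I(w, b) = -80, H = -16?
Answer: 1/14310 ≈ 6.9881e-5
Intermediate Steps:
I(w, b) = -85 (I(w, b) = -5 - 80 = -85)
E = -192 (E = 12*(-16) = -192)
U(S, Q) = 22 + 11*S (U(S, Q) = (-2 - S)*(-11) = 22 + 11*S)
p = 14893 (p = 14808 - 1*(-85) = 14808 + 85 = 14893)
1/(p + U(-55, E)) = 1/(14893 + (22 + 11*(-55))) = 1/(14893 + (22 - 605)) = 1/(14893 - 583) = 1/14310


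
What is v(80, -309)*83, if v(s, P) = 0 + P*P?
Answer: 7924923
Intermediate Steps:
v(s, P) = P² (v(s, P) = 0 + P² = P²)
v(80, -309)*83 = (-309)²*83 = 95481*83 = 7924923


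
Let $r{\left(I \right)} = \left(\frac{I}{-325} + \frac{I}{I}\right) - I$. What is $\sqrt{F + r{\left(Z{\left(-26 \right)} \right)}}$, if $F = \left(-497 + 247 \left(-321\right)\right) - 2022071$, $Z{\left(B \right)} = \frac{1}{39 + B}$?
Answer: $\frac{2 i \sqrt{2220083369}}{65} \approx 1449.8 i$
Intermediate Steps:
$F = -2101855$ ($F = \left(-497 - 79287\right) - 2022071 = -79784 - 2022071 = -2101855$)
$r{\left(I \right)} = 1 - \frac{326 I}{325}$ ($r{\left(I \right)} = \left(I \left(- \frac{1}{325}\right) + 1\right) - I = \left(- \frac{I}{325} + 1\right) - I = \left(1 - \frac{I}{325}\right) - I = 1 - \frac{326 I}{325}$)
$\sqrt{F + r{\left(Z{\left(-26 \right)} \right)}} = \sqrt{-2101855 + \left(1 - \frac{326}{325 \left(39 - 26\right)}\right)} = \sqrt{-2101855 + \left(1 - \frac{326}{325 \cdot 13}\right)} = \sqrt{-2101855 + \left(1 - \frac{326}{4225}\right)} = \sqrt{-2101855 + \frac{3899}{4225}} = \sqrt{- \frac{8880333476}{4225}} = \frac{2 i \sqrt{2220083369}}{65}$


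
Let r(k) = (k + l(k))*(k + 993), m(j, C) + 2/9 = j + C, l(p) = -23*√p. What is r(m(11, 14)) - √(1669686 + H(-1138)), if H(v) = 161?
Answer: 2042680/81 - √1669847 - 210680*√223/27 ≈ -92597.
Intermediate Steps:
m(j, C) = -2/9 + C + j (m(j, C) = -2/9 + (j + C) = -2/9 + (C + j) = -2/9 + C + j)
r(k) = (993 + k)*(k - 23*√k) (r(k) = (k - 23*√k)*(k + 993) = (k - 23*√k)*(993 + k) = (993 + k)*(k - 23*√k))
r(m(11, 14)) - √(1669686 + H(-1138)) = ((-2/9 + 14 + 11)² - 22839*√(-2/9 + 14 + 11) - 23*(-2/9 + 14 + 11)^(3/2) + 993*(-2/9 + 14 + 11)) - √(1669686 + 161) = ((223/9)² - 7613*√223 - 5129*√223/27 + 993*(223/9)) - √1669847 = (49729/81 - 7613*√223 - 5129*√223/27 + 73813/3) - √1669847 = (2042680/81 - 210680*√223/27) - √1669847 = 2042680/81 - √1669847 - 210680*√223/27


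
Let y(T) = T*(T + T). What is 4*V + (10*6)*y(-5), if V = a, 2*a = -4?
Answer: 2992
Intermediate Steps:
y(T) = 2*T**2 (y(T) = T*(2*T) = 2*T**2)
a = -2 (a = (1/2)*(-4) = -2)
V = -2
4*V + (10*6)*y(-5) = 4*(-2) + (10*6)*(2*(-5)**2) = -8 + 60*(2*25) = -8 + 60*50 = -8 + 3000 = 2992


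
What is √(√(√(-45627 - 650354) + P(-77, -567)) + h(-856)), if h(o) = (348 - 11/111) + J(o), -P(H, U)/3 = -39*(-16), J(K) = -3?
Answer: √(4249524 + 12321*√(-1872 + I*√695981))/111 ≈ 18.86 + 1.1739*I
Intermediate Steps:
P(H, U) = -1872 (P(H, U) = -(-117)*(-16) = -3*624 = -1872)
h(o) = 38284/111 (h(o) = (348 - 11/111) - 3 = 38617/111 - 3 = 38284/111)
√(√(√(-45627 - 650354) + P(-77, -567)) + h(-856)) = √(√(√(-45627 - 650354) - 1872) + 38284/111) = √(√(√(-695981) - 1872) + 38284/111) = √(√(I*√695981 - 1872) + 38284/111) = √(√(-1872 + I*√695981) + 38284/111) = √(38284/111 + √(-1872 + I*√695981))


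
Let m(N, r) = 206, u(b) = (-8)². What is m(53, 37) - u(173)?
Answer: 142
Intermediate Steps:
u(b) = 64
m(53, 37) - u(173) = 206 - 1*64 = 206 - 64 = 142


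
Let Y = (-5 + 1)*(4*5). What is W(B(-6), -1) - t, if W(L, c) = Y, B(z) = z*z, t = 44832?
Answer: -44912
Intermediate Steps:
B(z) = z²
Y = -80 (Y = -4*20 = -80)
W(L, c) = -80
W(B(-6), -1) - t = -80 - 1*44832 = -80 - 44832 = -44912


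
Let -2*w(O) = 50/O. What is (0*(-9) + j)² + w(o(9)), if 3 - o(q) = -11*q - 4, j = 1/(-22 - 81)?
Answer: -265119/1124554 ≈ -0.23575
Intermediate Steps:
j = -1/103 (j = 1/(-103) = -1/103 ≈ -0.0097087)
o(q) = 7 + 11*q (o(q) = 3 - (-11*q - 4) = 3 - (-4 - 11*q) = 3 + (4 + 11*q) = 7 + 11*q)
w(O) = -25/O
(0*(-9) + j)² + w(o(9)) = (0*(-9) - 1/103)² - 25/(7 + 11*9) = (0 - 1/103)² - 25/(7 + 99) = (-1/103)² - 25/106 = 1/10609 - 25*1/106 = 1/10609 - 25/106 = -265119/1124554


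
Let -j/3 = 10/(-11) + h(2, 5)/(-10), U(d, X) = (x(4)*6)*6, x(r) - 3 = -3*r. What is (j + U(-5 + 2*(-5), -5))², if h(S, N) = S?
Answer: 311063769/3025 ≈ 1.0283e+5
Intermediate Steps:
x(r) = 3 - 3*r
U(d, X) = -324 (U(d, X) = ((3 - 3*4)*6)*6 = ((3 - 12)*6)*6 = -9*6*6 = -54*6 = -324)
j = 183/55 (j = -3*(10/(-11) + 2/(-10)) = -3*(10*(-1/11) + 2*(-⅒)) = -3*(-10/11 - ⅕) = -3*(-61/55) = 183/55 ≈ 3.3273)
(j + U(-5 + 2*(-5), -5))² = (183/55 - 324)² = (-17637/55)² = 311063769/3025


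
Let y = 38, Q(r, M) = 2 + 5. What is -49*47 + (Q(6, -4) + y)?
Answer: -2258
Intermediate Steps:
Q(r, M) = 7
-49*47 + (Q(6, -4) + y) = -49*47 + (7 + 38) = -2303 + 45 = -2258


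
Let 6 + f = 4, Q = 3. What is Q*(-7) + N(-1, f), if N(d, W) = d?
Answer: -22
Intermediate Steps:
f = -2 (f = -6 + 4 = -2)
Q*(-7) + N(-1, f) = 3*(-7) - 1 = -21 - 1 = -22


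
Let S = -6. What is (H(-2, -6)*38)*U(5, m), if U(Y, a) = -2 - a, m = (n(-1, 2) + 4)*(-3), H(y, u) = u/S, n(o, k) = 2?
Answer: 608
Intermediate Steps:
H(y, u) = -u/6 (H(y, u) = u/(-6) = u*(-1/6) = -u/6)
m = -18 (m = (2 + 4)*(-3) = 6*(-3) = -18)
(H(-2, -6)*38)*U(5, m) = (-1/6*(-6)*38)*(-2 - 1*(-18)) = (1*38)*(-2 + 18) = 38*16 = 608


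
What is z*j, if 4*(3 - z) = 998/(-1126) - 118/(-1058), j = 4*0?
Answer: 0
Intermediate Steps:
j = 0
z = 1902339/595654 (z = 3 - (998/(-1126) - 118/(-1058))/4 = 3 - (998*(-1/1126) - 118*(-1/1058))/4 = 3 - (-499/563 + 59/529)/4 = 3 - ¼*(-230754/297827) = 3 + 115377/595654 = 1902339/595654 ≈ 3.1937)
z*j = (1902339/595654)*0 = 0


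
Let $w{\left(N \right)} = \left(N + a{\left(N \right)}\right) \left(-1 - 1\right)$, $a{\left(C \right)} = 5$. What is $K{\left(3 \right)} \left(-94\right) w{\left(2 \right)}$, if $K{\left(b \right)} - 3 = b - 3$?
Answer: $3948$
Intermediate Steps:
$K{\left(b \right)} = b$ ($K{\left(b \right)} = 3 + \left(b - 3\right) = 3 + \left(-3 + b\right) = b$)
$w{\left(N \right)} = -10 - 2 N$ ($w{\left(N \right)} = \left(N + 5\right) \left(-1 - 1\right) = \left(5 + N\right) \left(-2\right) = -10 - 2 N$)
$K{\left(3 \right)} \left(-94\right) w{\left(2 \right)} = 3 \left(-94\right) \left(-10 - 4\right) = - 282 \left(-10 - 4\right) = \left(-282\right) \left(-14\right) = 3948$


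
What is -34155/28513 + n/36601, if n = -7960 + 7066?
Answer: -1275597777/1043604313 ≈ -1.2223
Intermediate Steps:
n = -894
-34155/28513 + n/36601 = -34155/28513 - 894/36601 = -1275597777/1043604313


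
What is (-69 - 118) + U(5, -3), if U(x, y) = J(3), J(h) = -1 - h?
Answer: -191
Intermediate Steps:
U(x, y) = -4 (U(x, y) = -1 - 1*3 = -1 - 3 = -4)
(-69 - 118) + U(5, -3) = (-69 - 118) - 4 = -187 - 4 = -191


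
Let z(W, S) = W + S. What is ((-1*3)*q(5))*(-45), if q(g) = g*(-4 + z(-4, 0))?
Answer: -5400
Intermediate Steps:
z(W, S) = S + W
q(g) = -8*g (q(g) = g*(-4 + (0 - 4)) = g*(-4 - 4) = g*(-8) = -8*g)
((-1*3)*q(5))*(-45) = ((-1*3)*(-8*5))*(-45) = -3*(-40)*(-45) = 120*(-45) = -5400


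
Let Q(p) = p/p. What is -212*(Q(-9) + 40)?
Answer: -8692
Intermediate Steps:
Q(p) = 1
-212*(Q(-9) + 40) = -212*(1 + 40) = -212*41 = -8692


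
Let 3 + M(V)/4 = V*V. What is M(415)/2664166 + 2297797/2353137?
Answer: 3871380241979/3134573794371 ≈ 1.2351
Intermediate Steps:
M(V) = -12 + 4*V² (M(V) = -12 + 4*(V*V) = -12 + 4*V²)
M(415)/2664166 + 2297797/2353137 = (-12 + 4*415²)/2664166 + 2297797/2353137 = (-12 + 4*172225)*(1/2664166) + 2297797*(1/2353137) = (-12 + 688900)*(1/2664166) + 2297797/2353137 = 688888*(1/2664166) + 2297797/2353137 = 344444/1332083 + 2297797/2353137 = 3871380241979/3134573794371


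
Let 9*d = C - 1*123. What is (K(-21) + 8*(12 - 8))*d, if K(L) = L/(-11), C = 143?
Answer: 7460/99 ≈ 75.354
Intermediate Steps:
K(L) = -L/11 (K(L) = L*(-1/11) = -L/11)
d = 20/9 (d = (143 - 1*123)/9 = (143 - 123)/9 = (1/9)*20 = 20/9 ≈ 2.2222)
(K(-21) + 8*(12 - 8))*d = (-1/11*(-21) + 8*(12 - 8))*(20/9) = (21/11 + 8*4)*(20/9) = (21/11 + 32)*(20/9) = (373/11)*(20/9) = 7460/99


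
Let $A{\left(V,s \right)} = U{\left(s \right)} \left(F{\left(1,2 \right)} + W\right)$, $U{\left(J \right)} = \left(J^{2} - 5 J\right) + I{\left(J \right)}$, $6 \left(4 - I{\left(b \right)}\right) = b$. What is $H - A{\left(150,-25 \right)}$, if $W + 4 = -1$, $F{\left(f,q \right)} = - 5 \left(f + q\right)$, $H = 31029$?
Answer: $\frac{138577}{3} \approx 46192.0$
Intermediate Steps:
$I{\left(b \right)} = 4 - \frac{b}{6}$
$F{\left(f,q \right)} = - 5 f - 5 q$
$U{\left(J \right)} = 4 + J^{2} - \frac{31 J}{6}$ ($U{\left(J \right)} = \left(J^{2} - 5 J\right) - \left(-4 + \frac{J}{6}\right) = 4 + J^{2} - \frac{31 J}{6}$)
$W = -5$ ($W = -4 - 1 = -5$)
$A{\left(V,s \right)} = -80 - 20 s^{2} + \frac{310 s}{3}$ ($A{\left(V,s \right)} = \left(4 + s^{2} - \frac{31 s}{6}\right) \left(\left(\left(-5\right) 1 - 10\right) - 5\right) = \left(4 + s^{2} - \frac{31 s}{6}\right) \left(\left(-5 - 10\right) - 5\right) = \left(4 + s^{2} - \frac{31 s}{6}\right) \left(-15 - 5\right) = \left(4 + s^{2} - \frac{31 s}{6}\right) \left(-20\right) = -80 - 20 s^{2} + \frac{310 s}{3}$)
$H - A{\left(150,-25 \right)} = 31029 - \left(-80 - 20 \left(-25\right)^{2} + \frac{310}{3} \left(-25\right)\right) = 31029 - \left(-80 - 12500 - \frac{7750}{3}\right) = 31029 - - \frac{45490}{3} = 31029 + \frac{45490}{3} = \frac{138577}{3}$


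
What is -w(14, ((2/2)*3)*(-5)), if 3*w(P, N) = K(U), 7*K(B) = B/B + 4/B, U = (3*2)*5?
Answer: -17/315 ≈ -0.053968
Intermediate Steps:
U = 30 (U = 6*5 = 30)
K(B) = ⅐ + 4/(7*B) (K(B) = (B/B + 4/B)/7 = (1 + 4/B)/7 = ⅐ + 4/(7*B))
w(P, N) = 17/315 (w(P, N) = ((⅐)*(4 + 30)/30)/3 = ((⅐)*(1/30)*34)/3 = (⅓)*(17/105) = 17/315)
-w(14, ((2/2)*3)*(-5)) = -1*17/315 = -17/315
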